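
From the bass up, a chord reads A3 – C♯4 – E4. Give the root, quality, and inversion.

Reducing to letter names: A, C#, E. These stack in thirds as A–C#–E — an A major triad.
A is the root of A major; root in the bass means root position (figured bass 5/3).

A major, root position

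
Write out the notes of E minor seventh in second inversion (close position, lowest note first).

Spelling E minor seventh: E–G–B–D. In second inversion the fifth is bass, giving B, D, E, G from the bottom.

B, D, E, G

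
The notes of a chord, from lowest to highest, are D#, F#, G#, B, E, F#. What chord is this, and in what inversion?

The distinct note names are D#, F#, G#, B, E. Stacked in thirds they read E–G#–B–D#–F#, which is a major ninth chord on E.
With the seventh (D#) in the bass, the chord is in third inversion.

E major ninth, third inversion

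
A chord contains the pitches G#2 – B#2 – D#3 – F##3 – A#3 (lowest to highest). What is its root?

Reordering G#, B#, D#, F##, A# into stacked thirds gives G#–B#–D#–F##–A#; the bottom of that stack, G#, is the root.

G#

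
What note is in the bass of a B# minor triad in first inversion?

D#

B# minor is B#–D#–F##. First inversion places the third in the bass: D#.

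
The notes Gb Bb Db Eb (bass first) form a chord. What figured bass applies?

The notes Gb, Bb, Db, Eb stack in thirds as Eb–Gb–Bb–Db — an Eb minor seventh chord. The bass Gb is the third, so this is first inversion: figured 6/5.

6/5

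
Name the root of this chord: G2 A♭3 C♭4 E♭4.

Ab

The distinct letter names are G, Ab, Cb, Eb. Arranged as a stack of thirds they read Ab–Cb–Eb–G, so Ab is the root (an Ab minor-major seventh chord).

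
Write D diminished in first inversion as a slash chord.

First inversion of D diminished has the third (F) in the bass. As a slash chord: Ddim/F.

Ddim/F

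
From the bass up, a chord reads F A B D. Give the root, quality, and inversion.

Reducing to letter names: F, A, B, D. These stack in thirds as B–D–F–A — a B half-diminished seventh chord.
The lowest note is F, the fifth of the chord, so this is second inversion (figured bass 4/3).

B half-diminished seventh, second inversion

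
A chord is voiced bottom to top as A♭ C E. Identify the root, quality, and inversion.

Ab augmented, root position

The distinct note names are Ab, C, E. Stacked in thirds they read Ab–C–E, which is an augmented triad on Ab.
With the root (Ab) in the bass, the chord is in root position (figured bass 5/3).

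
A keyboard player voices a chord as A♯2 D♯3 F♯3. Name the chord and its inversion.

Reducing to letter names: A#, D#, F#. These stack in thirds as D#–F#–A# — a D# minor triad.
With the fifth (A#) in the bass, the chord is in second inversion (figured bass 6/4).

D# minor, second inversion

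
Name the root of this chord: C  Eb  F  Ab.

Reordering C, Eb, F, Ab into stacked thirds gives F–Ab–C–Eb; the bottom of that stack, F, is the root.

F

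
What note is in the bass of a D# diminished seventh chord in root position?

D#

In root position the root is lowest. For D# diminished seventh (D#–F#–A–C) that is D#.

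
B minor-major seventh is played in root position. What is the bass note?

In root position the root is lowest. For B minor-major seventh (B–D–F#–A#) that is B.

B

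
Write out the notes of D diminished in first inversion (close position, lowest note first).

The chord tones are D–F–Ab. With the third (F) lowest for first inversion: F, Ab, D.

F, Ab, D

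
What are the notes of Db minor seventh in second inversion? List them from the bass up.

Ab, Cb, Db, Fb

Spelling Db minor seventh: Db–Fb–Ab–Cb. In second inversion the fifth is bass, giving Ab, Cb, Db, Fb from the bottom.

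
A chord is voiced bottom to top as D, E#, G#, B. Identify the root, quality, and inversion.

Reducing to letter names: D, E#, G#, B. These stack in thirds as E#–G#–B–D — an E# diminished seventh chord.
D is the seventh of E# diminished seventh; seventh in the bass means third inversion (figured bass 4/2).

E# diminished seventh, third inversion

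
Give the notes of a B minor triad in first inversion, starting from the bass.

B minor is B–D–F#. First inversion puts the third (D) in the bass, with the remaining tones above: D, F#, B.

D, F#, B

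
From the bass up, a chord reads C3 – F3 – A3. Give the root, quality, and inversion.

The pitch classes C, F, A arrange in thirds as F–A–C: an F major triad.
With the fifth (C) in the bass, the chord is in second inversion (figured bass 6/4).

F major, second inversion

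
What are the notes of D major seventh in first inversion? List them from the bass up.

F#, A, C#, D

Spelling D major seventh: D–F#–A–C#. In first inversion the third is bass, giving F#, A, C#, D from the bottom.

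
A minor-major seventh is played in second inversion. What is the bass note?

A minor-major seventh is A–C–E–G#. Second inversion places the fifth in the bass: E.

E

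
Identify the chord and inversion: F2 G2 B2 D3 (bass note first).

G dominant seventh, third inversion

Reducing to letter names: F, G, B, D. These stack in thirds as G–B–D–F — a G dominant seventh chord.
F is the seventh of G dominant seventh; seventh in the bass means third inversion (figured bass 4/2).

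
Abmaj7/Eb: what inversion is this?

Abmaj7/Eb means Ab major seventh with Eb in the bass. Eb is the fifth of Ab major seventh (Ab–C–Eb–G), so this is second inversion.

second inversion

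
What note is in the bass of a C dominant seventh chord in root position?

C

In root position the root is lowest. For C dominant seventh (C–E–G–Bb) that is C.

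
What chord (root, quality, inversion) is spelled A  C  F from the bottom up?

F major, first inversion

The pitch classes A, C, F arrange in thirds as F–A–C: an F major triad.
The lowest note is A, the third of the chord, so this is first inversion (figured bass 6).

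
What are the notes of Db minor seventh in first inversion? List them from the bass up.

Fb, Ab, Cb, Db

Db minor seventh is Db–Fb–Ab–Cb. First inversion puts the third (Fb) in the bass, with the remaining tones above: Fb, Ab, Cb, Db.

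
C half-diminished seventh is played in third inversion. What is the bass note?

The seventh of C half-diminished seventh (C–Eb–Gb–Bb) is Bb; that is the bass in third inversion.

Bb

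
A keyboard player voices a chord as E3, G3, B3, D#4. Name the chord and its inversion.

The pitch classes E, G, B, D# arrange in thirds as E–G–B–D#: an E minor-major seventh chord.
With the root (E) in the bass, the chord is in root position (figured bass 7).

E minor-major seventh, root position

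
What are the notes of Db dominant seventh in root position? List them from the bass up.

The chord tones are Db–F–Ab–Cb. With the root (Db) lowest for root position: Db, F, Ab, Cb.

Db, F, Ab, Cb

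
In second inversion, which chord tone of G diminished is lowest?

Db

In second inversion the fifth is lowest. For G diminished (G–Bb–Db) that is Db.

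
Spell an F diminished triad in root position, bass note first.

F, Ab, Cb

The chord tones are F–Ab–Cb. With the root (F) lowest for root position: F, Ab, Cb.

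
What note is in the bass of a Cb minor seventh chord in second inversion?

Cb minor seventh is Cb–Ebb–Gb–Bbb. Second inversion places the fifth in the bass: Gb.

Gb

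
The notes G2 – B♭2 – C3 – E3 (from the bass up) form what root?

C

The distinct letter names are G, Bb, C, E. Arranged as a stack of thirds they read C–E–G–Bb, so C is the root (a C dominant seventh chord).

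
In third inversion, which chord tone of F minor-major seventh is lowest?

E

F minor-major seventh is F–Ab–C–E. Third inversion places the seventh in the bass: E.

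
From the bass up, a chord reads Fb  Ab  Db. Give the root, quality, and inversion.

The distinct note names are Fb, Ab, Db. Stacked in thirds they read Db–Fb–Ab, which is a minor triad on Db.
The lowest note is Fb, the third of the chord, so this is first inversion (figured bass 6).

Db minor, first inversion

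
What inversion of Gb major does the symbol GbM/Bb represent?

GbM/Bb means Gb major with Bb in the bass. Bb is the third of Gb major (Gb–Bb–Db), so this is first inversion.

first inversion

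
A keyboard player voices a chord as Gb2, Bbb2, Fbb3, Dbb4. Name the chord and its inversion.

Reducing to letter names: Gb, Bbb, Fbb, Dbb. These stack in thirds as Gb–Bbb–Dbb–Fbb — a Gb diminished seventh chord.
With the root (Gb) in the bass, the chord is in root position (figured bass 7).

Gb diminished seventh, root position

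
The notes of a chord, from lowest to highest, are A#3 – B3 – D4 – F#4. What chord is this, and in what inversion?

The pitch classes A#, B, D, F# arrange in thirds as B–D–F#–A#: a B minor-major seventh chord.
A# is the seventh of B minor-major seventh; seventh in the bass means third inversion (figured bass 4/2).

B minor-major seventh, third inversion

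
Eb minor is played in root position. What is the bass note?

Eb

The root of Eb minor (Eb–Gb–Bb) is Eb; that is the bass in root position.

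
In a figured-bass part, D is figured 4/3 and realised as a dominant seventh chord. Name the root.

G

The figures 4/3 mean the fifth of the chord is in the bass. If D is the fifth of a dominant seventh chord, the root is G (chord tones G–B–D–F).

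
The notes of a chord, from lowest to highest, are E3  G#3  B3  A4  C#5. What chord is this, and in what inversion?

A major ninth, second inversion

The distinct note names are E, G#, B, A, C#. Stacked in thirds they read A–C#–E–G#–B, which is a major ninth chord on A.
With the fifth (E) in the bass, the chord is in second inversion.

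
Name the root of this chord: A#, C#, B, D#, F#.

A#, C#, B, D#, F# are the tones of a B major ninth chord (B–D#–F#–A#–C#), making B the root.

B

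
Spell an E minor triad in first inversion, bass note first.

G, B, E

The chord tones are E–G–B. With the third (G) lowest for first inversion: G, B, E.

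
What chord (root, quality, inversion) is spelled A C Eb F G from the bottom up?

The pitch classes A, C, Eb, F, G arrange in thirds as F–A–C–Eb–G: an F dominant ninth chord.
A is the third of F dominant ninth; third in the bass means first inversion.

F dominant ninth, first inversion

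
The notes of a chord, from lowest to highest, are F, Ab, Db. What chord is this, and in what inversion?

Db major, first inversion

The pitch classes F, Ab, Db arrange in thirds as Db–F–Ab: a Db major triad.
The lowest note is F, the third of the chord, so this is first inversion (figured bass 6).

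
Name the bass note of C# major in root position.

C#

C# major is C#–E#–G#. Root position places the root in the bass: C#.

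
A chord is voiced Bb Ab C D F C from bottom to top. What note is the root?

Bb

Reordering Bb, Ab, C, D, F into stacked thirds gives Bb–D–F–Ab–C; the bottom of that stack, Bb, is the root.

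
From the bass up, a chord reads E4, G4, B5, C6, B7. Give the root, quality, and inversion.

C major seventh, first inversion

The pitch classes E, G, B, C arrange in thirds as C–E–G–B: a C major seventh chord.
The lowest note is E, the third of the chord, so this is first inversion (figured bass 6/5).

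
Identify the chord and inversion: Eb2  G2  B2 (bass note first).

Eb augmented, root position

Reducing to letter names: Eb, G, B. These stack in thirds as Eb–G–B — an Eb augmented triad.
The lowest note is Eb, the root of the chord, so this is root position (figured bass 5/3).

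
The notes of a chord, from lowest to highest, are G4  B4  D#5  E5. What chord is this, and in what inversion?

E minor-major seventh, first inversion

The distinct note names are G, B, D#, E. Stacked in thirds they read E–G–B–D#, which is a minor-major seventh chord on E.
G is the third of E minor-major seventh; third in the bass means first inversion (figured bass 6/5).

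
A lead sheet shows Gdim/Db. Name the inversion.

Gdim/Db means G diminished with Db in the bass. Db is the fifth of G diminished (G–Bb–Db), so this is second inversion.

second inversion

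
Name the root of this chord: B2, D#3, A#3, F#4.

Reordering B, D#, A#, F# into stacked thirds gives B–D#–F#–A#; the bottom of that stack, B, is the root.

B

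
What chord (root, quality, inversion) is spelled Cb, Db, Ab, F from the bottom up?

Db dominant seventh, third inversion

Reducing to letter names: Cb, Db, Ab, F. These stack in thirds as Db–F–Ab–Cb — a Db dominant seventh chord.
The lowest note is Cb, the seventh of the chord, so this is third inversion (figured bass 4/2).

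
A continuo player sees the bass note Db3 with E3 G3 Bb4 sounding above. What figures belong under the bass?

4/2

The notes Db, E, G, Bb stack in thirds as E–G–Bb–Db — an E diminished seventh chord. The bass Db is the seventh, so this is third inversion: figured 4/2.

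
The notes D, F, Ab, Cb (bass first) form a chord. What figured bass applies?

7

The notes D, F, Ab, Cb stack in thirds as D–F–Ab–Cb — a D diminished seventh chord. The bass D is the root, so this is root position: figured 7.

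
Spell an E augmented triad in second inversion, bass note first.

Spelling E augmented: E–G#–B#. In second inversion the fifth is bass, giving B#, E, G# from the bottom.

B#, E, G#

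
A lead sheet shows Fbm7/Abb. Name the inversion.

Fbm7/Abb means Fb minor seventh with Abb in the bass. Abb is the third of Fb minor seventh (Fb–Abb–Cb–Ebb), so this is first inversion.

first inversion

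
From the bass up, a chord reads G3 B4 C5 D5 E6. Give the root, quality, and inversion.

C major ninth, second inversion

Reducing to letter names: G, B, C, D, E. These stack in thirds as C–E–G–B–D — a C major ninth chord.
The lowest note is G, the fifth of the chord, so this is second inversion.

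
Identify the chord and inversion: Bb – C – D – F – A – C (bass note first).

The distinct note names are Bb, C, D, F, A. Stacked in thirds they read Bb–D–F–A–C, which is a major ninth chord on Bb.
With the root (Bb) in the bass, the chord is in root position.

Bb major ninth, root position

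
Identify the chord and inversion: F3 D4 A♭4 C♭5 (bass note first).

The pitch classes F, D, Ab, Cb arrange in thirds as D–F–Ab–Cb: a D diminished seventh chord.
The lowest note is F, the third of the chord, so this is first inversion (figured bass 6/5).

D diminished seventh, first inversion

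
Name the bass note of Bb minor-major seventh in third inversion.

A

The seventh of Bb minor-major seventh (Bb–Db–F–A) is A; that is the bass in third inversion.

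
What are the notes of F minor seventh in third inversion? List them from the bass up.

Eb, F, Ab, C

F minor seventh is F–Ab–C–Eb. Third inversion puts the seventh (Eb) in the bass, with the remaining tones above: Eb, F, Ab, C.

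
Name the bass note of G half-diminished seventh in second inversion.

Db

G half-diminished seventh is G–Bb–Db–F. Second inversion places the fifth in the bass: Db.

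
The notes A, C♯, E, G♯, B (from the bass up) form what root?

A

A, C#, E, G#, B are the tones of an A major ninth chord (A–C#–E–G#–B), making A the root.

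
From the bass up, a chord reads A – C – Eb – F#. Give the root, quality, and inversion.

F# diminished seventh, first inversion

Reducing to letter names: A, C, Eb, F#. These stack in thirds as F#–A–C–Eb — an F# diminished seventh chord.
With the third (A) in the bass, the chord is in first inversion (figured bass 6/5).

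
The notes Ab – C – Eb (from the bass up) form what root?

Reordering Ab, C, Eb into stacked thirds gives Ab–C–Eb; the bottom of that stack, Ab, is the root.

Ab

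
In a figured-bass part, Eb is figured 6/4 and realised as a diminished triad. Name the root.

A

The figures 6/4 mean the fifth of the chord is in the bass. If Eb is the fifth of a diminished triad, the root is A (chord tones A–C–Eb).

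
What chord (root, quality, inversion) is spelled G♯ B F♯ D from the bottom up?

G# half-diminished seventh, root position

The pitch classes G#, B, F#, D arrange in thirds as G#–B–D–F#: a G# half-diminished seventh chord.
G# is the root of G# half-diminished seventh; root in the bass means root position (figured bass 7).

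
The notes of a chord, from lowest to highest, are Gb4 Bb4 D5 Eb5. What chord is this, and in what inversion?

Eb minor-major seventh, first inversion

The pitch classes Gb, Bb, D, Eb arrange in thirds as Eb–Gb–Bb–D: an Eb minor-major seventh chord.
With the third (Gb) in the bass, the chord is in first inversion (figured bass 6/5).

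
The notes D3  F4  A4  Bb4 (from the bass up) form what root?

Bb

D, F, A, Bb are the tones of a Bb major seventh chord (Bb–D–F–A), making Bb the root.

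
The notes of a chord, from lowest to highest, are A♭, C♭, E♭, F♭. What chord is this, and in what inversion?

Fb major seventh, first inversion

The distinct note names are Ab, Cb, Eb, Fb. Stacked in thirds they read Fb–Ab–Cb–Eb, which is a major seventh chord on Fb.
Ab is the third of Fb major seventh; third in the bass means first inversion (figured bass 6/5).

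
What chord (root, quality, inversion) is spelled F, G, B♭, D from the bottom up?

Reducing to letter names: F, G, Bb, D. These stack in thirds as G–Bb–D–F — a G minor seventh chord.
F is the seventh of G minor seventh; seventh in the bass means third inversion (figured bass 4/2).

G minor seventh, third inversion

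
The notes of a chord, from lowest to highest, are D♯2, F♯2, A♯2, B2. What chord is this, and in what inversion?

Reducing to letter names: D#, F#, A#, B. These stack in thirds as B–D#–F#–A# — a B major seventh chord.
The lowest note is D#, the third of the chord, so this is first inversion (figured bass 6/5).

B major seventh, first inversion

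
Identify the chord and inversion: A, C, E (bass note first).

The pitch classes A, C, E arrange in thirds as A–C–E: an A minor triad.
The lowest note is A, the root of the chord, so this is root position (figured bass 5/3).

A minor, root position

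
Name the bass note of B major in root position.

B

B major is B–D#–F#. Root position places the root in the bass: B.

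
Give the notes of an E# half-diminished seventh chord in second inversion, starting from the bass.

E# half-diminished seventh is E#–G#–B–D#. Second inversion puts the fifth (B) in the bass, with the remaining tones above: B, D#, E#, G#.

B, D#, E#, G#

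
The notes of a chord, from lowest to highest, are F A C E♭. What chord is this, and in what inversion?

Reducing to letter names: F, A, C, Eb. These stack in thirds as F–A–C–Eb — an F dominant seventh chord.
With the root (F) in the bass, the chord is in root position (figured bass 7).

F dominant seventh, root position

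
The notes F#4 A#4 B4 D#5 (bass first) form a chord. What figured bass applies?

4/3

The notes F#, A#, B, D# stack in thirds as B–D#–F#–A# — a B major seventh chord. The bass F# is the fifth, so this is second inversion: figured 4/3.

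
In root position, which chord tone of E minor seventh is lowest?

E

In root position the root is lowest. For E minor seventh (E–G–B–D) that is E.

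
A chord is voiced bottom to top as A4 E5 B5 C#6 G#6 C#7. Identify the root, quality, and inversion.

A major ninth, root position

The distinct note names are A, E, B, C#, G#. Stacked in thirds they read A–C#–E–G#–B, which is a major ninth chord on A.
The lowest note is A, the root of the chord, so this is root position.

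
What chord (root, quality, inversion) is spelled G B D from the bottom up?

G major, root position

The pitch classes G, B, D arrange in thirds as G–B–D: a G major triad.
The lowest note is G, the root of the chord, so this is root position (figured bass 5/3).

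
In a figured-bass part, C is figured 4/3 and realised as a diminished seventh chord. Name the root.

The figures 4/3 mean the fifth of the chord is in the bass. If C is the fifth of a diminished seventh chord, the root is F# (chord tones F#–A–C–Eb).

F#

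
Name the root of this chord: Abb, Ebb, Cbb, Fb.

Abb, Ebb, Cbb, Fb are the tones of an Fb half-diminished seventh chord (Fb–Abb–Cbb–Ebb), making Fb the root.

Fb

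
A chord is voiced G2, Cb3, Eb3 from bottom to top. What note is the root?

Reordering G, Cb, Eb into stacked thirds gives Cb–Eb–G; the bottom of that stack, Cb, is the root.

Cb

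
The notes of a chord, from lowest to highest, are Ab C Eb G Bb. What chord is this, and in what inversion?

The pitch classes Ab, C, Eb, G, Bb arrange in thirds as Ab–C–Eb–G–Bb: an Ab major ninth chord.
Ab is the root of Ab major ninth; root in the bass means root position.

Ab major ninth, root position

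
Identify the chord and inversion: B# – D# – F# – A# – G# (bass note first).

G# dominant ninth, first inversion

Reducing to letter names: B#, D#, F#, A#, G#. These stack in thirds as G#–B#–D#–F#–A# — a G# dominant ninth chord.
With the third (B#) in the bass, the chord is in first inversion.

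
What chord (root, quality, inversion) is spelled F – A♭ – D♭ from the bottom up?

The pitch classes F, Ab, Db arrange in thirds as Db–F–Ab: a Db major triad.
With the third (F) in the bass, the chord is in first inversion (figured bass 6).

Db major, first inversion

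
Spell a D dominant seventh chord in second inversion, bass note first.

The chord tones are D–F#–A–C. With the fifth (A) lowest for second inversion: A, C, D, F#.

A, C, D, F#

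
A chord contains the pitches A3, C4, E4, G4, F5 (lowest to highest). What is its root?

F

Reordering A, C, E, G, F into stacked thirds gives F–A–C–E–G; the bottom of that stack, F, is the root.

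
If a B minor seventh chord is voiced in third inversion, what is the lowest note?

In third inversion the seventh is lowest. For B minor seventh (B–D–F#–A) that is A.

A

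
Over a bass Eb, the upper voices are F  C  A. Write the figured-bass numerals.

The notes Eb, F, C, A stack in thirds as F–A–C–Eb — an F dominant seventh chord. The bass Eb is the seventh, so this is third inversion: figured 4/2.

4/2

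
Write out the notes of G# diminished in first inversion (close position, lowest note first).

B, D, G#

The chord tones are G#–B–D. With the third (B) lowest for first inversion: B, D, G#.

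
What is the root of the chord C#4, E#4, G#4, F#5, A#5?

F#

C#, E#, G#, F#, A# are the tones of an F# major ninth chord (F#–A#–C#–E#–G#), making F# the root.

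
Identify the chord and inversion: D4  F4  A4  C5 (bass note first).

D minor seventh, root position

The pitch classes D, F, A, C arrange in thirds as D–F–A–C: a D minor seventh chord.
D is the root of D minor seventh; root in the bass means root position (figured bass 7).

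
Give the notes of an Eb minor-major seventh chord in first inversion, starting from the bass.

The chord tones are Eb–Gb–Bb–D. With the third (Gb) lowest for first inversion: Gb, Bb, D, Eb.

Gb, Bb, D, Eb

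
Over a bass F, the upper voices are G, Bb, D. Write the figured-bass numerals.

4/2

The notes F, G, Bb, D stack in thirds as G–Bb–D–F — a G minor seventh chord. The bass F is the seventh, so this is third inversion: figured 4/2.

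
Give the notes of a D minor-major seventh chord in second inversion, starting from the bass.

A, C#, D, F

D minor-major seventh is D–F–A–C#. Second inversion puts the fifth (A) in the bass, with the remaining tones above: A, C#, D, F.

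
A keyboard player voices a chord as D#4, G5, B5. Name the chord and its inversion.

G augmented, second inversion

The distinct note names are D#, G, B. Stacked in thirds they read G–B–D#, which is an augmented triad on G.
The lowest note is D#, the fifth of the chord, so this is second inversion (figured bass 6/4).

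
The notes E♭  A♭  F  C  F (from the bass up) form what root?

F

The distinct letter names are Eb, Ab, F, C. Arranged as a stack of thirds they read F–Ab–C–Eb, so F is the root (an F minor seventh chord).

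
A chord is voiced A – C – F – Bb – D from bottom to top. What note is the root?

Bb

A, C, F, Bb, D are the tones of a Bb major ninth chord (Bb–D–F–A–C), making Bb the root.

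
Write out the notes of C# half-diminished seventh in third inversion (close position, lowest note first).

B, C#, E, G

The chord tones are C#–E–G–B. With the seventh (B) lowest for third inversion: B, C#, E, G.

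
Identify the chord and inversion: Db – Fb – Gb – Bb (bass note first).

The pitch classes Db, Fb, Gb, Bb arrange in thirds as Gb–Bb–Db–Fb: a Gb dominant seventh chord.
The lowest note is Db, the fifth of the chord, so this is second inversion (figured bass 4/3).

Gb dominant seventh, second inversion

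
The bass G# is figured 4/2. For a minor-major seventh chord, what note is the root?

A

The figures 4/2 mean the seventh of the chord is in the bass. If G# is the seventh of a minor-major seventh chord, the root is A (chord tones A–C–E–G#).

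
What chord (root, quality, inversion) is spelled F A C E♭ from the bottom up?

Reducing to letter names: F, A, C, Eb. These stack in thirds as F–A–C–Eb — an F dominant seventh chord.
With the root (F) in the bass, the chord is in root position (figured bass 7).

F dominant seventh, root position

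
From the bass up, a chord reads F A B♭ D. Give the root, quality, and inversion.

The pitch classes F, A, Bb, D arrange in thirds as Bb–D–F–A: a Bb major seventh chord.
F is the fifth of Bb major seventh; fifth in the bass means second inversion (figured bass 4/3).

Bb major seventh, second inversion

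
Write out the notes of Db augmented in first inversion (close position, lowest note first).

The chord tones are Db–F–A. With the third (F) lowest for first inversion: F, A, Db.

F, A, Db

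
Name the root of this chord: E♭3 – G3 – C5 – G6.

C

Eb, G, C are the tones of a C minor triad (C–Eb–G), making C the root.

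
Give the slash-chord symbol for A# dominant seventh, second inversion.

A#7/E#

Second inversion of A# dominant seventh has the fifth (E#) in the bass. As a slash chord: A#7/E#.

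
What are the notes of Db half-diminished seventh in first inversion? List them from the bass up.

Fb, Abb, Cb, Db

Db half-diminished seventh is Db–Fb–Abb–Cb. First inversion puts the third (Fb) in the bass, with the remaining tones above: Fb, Abb, Cb, Db.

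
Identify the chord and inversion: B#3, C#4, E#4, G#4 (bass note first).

Reducing to letter names: B#, C#, E#, G#. These stack in thirds as C#–E#–G#–B# — a C# major seventh chord.
With the seventh (B#) in the bass, the chord is in third inversion (figured bass 4/2).

C# major seventh, third inversion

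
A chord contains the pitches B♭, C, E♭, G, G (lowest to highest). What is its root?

Reordering Bb, C, Eb, G into stacked thirds gives C–Eb–G–Bb; the bottom of that stack, C, is the root.

C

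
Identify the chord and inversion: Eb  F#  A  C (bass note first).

The distinct note names are Eb, F#, A, C. Stacked in thirds they read F#–A–C–Eb, which is a diminished seventh chord on F#.
With the seventh (Eb) in the bass, the chord is in third inversion (figured bass 4/2).

F# diminished seventh, third inversion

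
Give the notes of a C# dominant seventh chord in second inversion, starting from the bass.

Spelling C# dominant seventh: C#–E#–G#–B. In second inversion the fifth is bass, giving G#, B, C#, E# from the bottom.

G#, B, C#, E#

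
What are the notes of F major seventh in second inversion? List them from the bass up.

C, E, F, A

The chord tones are F–A–C–E. With the fifth (C) lowest for second inversion: C, E, F, A.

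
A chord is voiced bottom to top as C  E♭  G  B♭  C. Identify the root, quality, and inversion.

C minor seventh, root position

The distinct note names are C, Eb, G, Bb. Stacked in thirds they read C–Eb–G–Bb, which is a minor seventh chord on C.
C is the root of C minor seventh; root in the bass means root position (figured bass 7).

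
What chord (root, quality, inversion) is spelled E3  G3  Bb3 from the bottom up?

The distinct note names are E, G, Bb. Stacked in thirds they read E–G–Bb, which is a diminished triad on E.
E is the root of E diminished; root in the bass means root position (figured bass 5/3).

E diminished, root position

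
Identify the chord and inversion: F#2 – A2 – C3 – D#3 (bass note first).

D# diminished seventh, first inversion

The distinct note names are F#, A, C, D#. Stacked in thirds they read D#–F#–A–C, which is a diminished seventh chord on D#.
F# is the third of D# diminished seventh; third in the bass means first inversion (figured bass 6/5).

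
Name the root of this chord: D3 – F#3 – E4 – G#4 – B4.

E

Reordering D, F#, E, G#, B into stacked thirds gives E–G#–B–D–F#; the bottom of that stack, E, is the root.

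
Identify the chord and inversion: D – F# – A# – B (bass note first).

The pitch classes D, F#, A#, B arrange in thirds as B–D–F#–A#: a B minor-major seventh chord.
With the third (D) in the bass, the chord is in first inversion (figured bass 6/5).

B minor-major seventh, first inversion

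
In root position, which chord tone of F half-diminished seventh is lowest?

In root position the root is lowest. For F half-diminished seventh (F–Ab–Cb–Eb) that is F.

F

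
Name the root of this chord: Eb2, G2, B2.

The distinct letter names are Eb, G, B. Arranged as a stack of thirds they read Eb–G–B, so Eb is the root (an Eb augmented triad).

Eb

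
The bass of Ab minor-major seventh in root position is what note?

Ab

The root of Ab minor-major seventh (Ab–Cb–Eb–G) is Ab; that is the bass in root position.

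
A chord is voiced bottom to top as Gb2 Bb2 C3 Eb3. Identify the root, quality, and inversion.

The distinct note names are Gb, Bb, C, Eb. Stacked in thirds they read C–Eb–Gb–Bb, which is a half-diminished seventh chord on C.
With the fifth (Gb) in the bass, the chord is in second inversion (figured bass 4/3).

C half-diminished seventh, second inversion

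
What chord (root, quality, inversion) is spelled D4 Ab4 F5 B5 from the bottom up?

B diminished seventh, first inversion

The distinct note names are D, Ab, F, B. Stacked in thirds they read B–D–F–Ab, which is a diminished seventh chord on B.
With the third (D) in the bass, the chord is in first inversion (figured bass 6/5).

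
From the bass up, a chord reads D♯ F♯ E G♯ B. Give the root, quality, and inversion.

E major ninth, third inversion

Reducing to letter names: D#, F#, E, G#, B. These stack in thirds as E–G#–B–D#–F# — an E major ninth chord.
The lowest note is D#, the seventh of the chord, so this is third inversion.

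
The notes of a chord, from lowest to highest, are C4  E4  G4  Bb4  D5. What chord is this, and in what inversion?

The pitch classes C, E, G, Bb, D arrange in thirds as C–E–G–Bb–D: a C dominant ninth chord.
C is the root of C dominant ninth; root in the bass means root position.

C dominant ninth, root position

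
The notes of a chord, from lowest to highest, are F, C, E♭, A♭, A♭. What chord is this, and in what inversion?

The pitch classes F, C, Eb, Ab arrange in thirds as F–Ab–C–Eb: an F minor seventh chord.
F is the root of F minor seventh; root in the bass means root position (figured bass 7).

F minor seventh, root position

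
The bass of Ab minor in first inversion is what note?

Ab minor is Ab–Cb–Eb. First inversion places the third in the bass: Cb.

Cb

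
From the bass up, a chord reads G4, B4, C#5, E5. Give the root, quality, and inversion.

The pitch classes G, B, C#, E arrange in thirds as C#–E–G–B: a C# half-diminished seventh chord.
With the fifth (G) in the bass, the chord is in second inversion (figured bass 4/3).

C# half-diminished seventh, second inversion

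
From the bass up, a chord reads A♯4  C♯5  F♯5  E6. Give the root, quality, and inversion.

F# dominant seventh, first inversion

The pitch classes A#, C#, F#, E arrange in thirds as F#–A#–C#–E: an F# dominant seventh chord.
With the third (A#) in the bass, the chord is in first inversion (figured bass 6/5).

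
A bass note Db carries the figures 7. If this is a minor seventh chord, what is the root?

The figures 7 mean the root of the chord is in the bass. If Db is the root of a minor seventh chord, the root is Db (chord tones Db–Fb–Ab–Cb).

Db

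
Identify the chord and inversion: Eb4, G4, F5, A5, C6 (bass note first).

The distinct note names are Eb, G, F, A, C. Stacked in thirds they read F–A–C–Eb–G, which is a dominant ninth chord on F.
Eb is the seventh of F dominant ninth; seventh in the bass means third inversion.

F dominant ninth, third inversion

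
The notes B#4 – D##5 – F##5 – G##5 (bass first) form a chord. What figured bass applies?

The notes B#, D##, F##, G## stack in thirds as G##–B#–D##–F## — a G## minor seventh chord. The bass B# is the third, so this is first inversion: figured 6/5.

6/5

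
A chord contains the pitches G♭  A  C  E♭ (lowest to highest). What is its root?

A

Reordering Gb, A, C, Eb into stacked thirds gives A–C–Eb–Gb; the bottom of that stack, A, is the root.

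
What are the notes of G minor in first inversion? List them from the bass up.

Bb, D, G

Spelling G minor: G–Bb–D. In first inversion the third is bass, giving Bb, D, G from the bottom.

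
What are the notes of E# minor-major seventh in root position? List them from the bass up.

E# minor-major seventh is E#–G#–B#–D##. Root position puts the root (E#) in the bass, with the remaining tones above: E#, G#, B#, D##.

E#, G#, B#, D##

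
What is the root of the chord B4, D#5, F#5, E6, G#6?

The distinct letter names are B, D#, F#, E, G#. Arranged as a stack of thirds they read E–G#–B–D#–F#, so E is the root (an E major ninth chord).

E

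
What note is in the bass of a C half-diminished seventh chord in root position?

C

In root position the root is lowest. For C half-diminished seventh (C–Eb–Gb–Bb) that is C.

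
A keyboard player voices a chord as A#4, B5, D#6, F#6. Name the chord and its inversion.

B major seventh, third inversion

The distinct note names are A#, B, D#, F#. Stacked in thirds they read B–D#–F#–A#, which is a major seventh chord on B.
With the seventh (A#) in the bass, the chord is in third inversion (figured bass 4/2).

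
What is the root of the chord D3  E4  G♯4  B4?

The distinct letter names are D, E, G#, B. Arranged as a stack of thirds they read E–G#–B–D, so E is the root (an E dominant seventh chord).

E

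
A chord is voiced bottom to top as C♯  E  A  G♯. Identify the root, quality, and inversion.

A major seventh, first inversion

The distinct note names are C#, E, A, G#. Stacked in thirds they read A–C#–E–G#, which is a major seventh chord on A.
C# is the third of A major seventh; third in the bass means first inversion (figured bass 6/5).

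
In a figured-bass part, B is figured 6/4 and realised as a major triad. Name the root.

E

The figures 6/4 mean the fifth of the chord is in the bass. If B is the fifth of a major triad, the root is E (chord tones E–G#–B).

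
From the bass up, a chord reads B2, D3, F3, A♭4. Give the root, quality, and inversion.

B diminished seventh, root position

The distinct note names are B, D, F, Ab. Stacked in thirds they read B–D–F–Ab, which is a diminished seventh chord on B.
B is the root of B diminished seventh; root in the bass means root position (figured bass 7).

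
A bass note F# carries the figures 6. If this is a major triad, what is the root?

The figures 6 mean the third of the chord is in the bass. If F# is the third of a major triad, the root is D (chord tones D–F#–A).

D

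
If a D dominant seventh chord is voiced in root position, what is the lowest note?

D dominant seventh is D–F#–A–C. Root position places the root in the bass: D.

D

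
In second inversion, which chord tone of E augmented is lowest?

The fifth of E augmented (E–G#–B#) is B#; that is the bass in second inversion.

B#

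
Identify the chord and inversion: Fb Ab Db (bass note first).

The pitch classes Fb, Ab, Db arrange in thirds as Db–Fb–Ab: a Db minor triad.
With the third (Fb) in the bass, the chord is in first inversion (figured bass 6).

Db minor, first inversion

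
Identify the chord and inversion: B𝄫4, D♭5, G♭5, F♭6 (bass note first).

Gb minor seventh, first inversion

Reducing to letter names: Bbb, Db, Gb, Fb. These stack in thirds as Gb–Bbb–Db–Fb — a Gb minor seventh chord.
The lowest note is Bbb, the third of the chord, so this is first inversion (figured bass 6/5).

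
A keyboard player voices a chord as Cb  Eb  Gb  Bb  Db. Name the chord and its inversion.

Reducing to letter names: Cb, Eb, Gb, Bb, Db. These stack in thirds as Cb–Eb–Gb–Bb–Db — a Cb major ninth chord.
Cb is the root of Cb major ninth; root in the bass means root position.

Cb major ninth, root position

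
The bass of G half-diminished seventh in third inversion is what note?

The seventh of G half-diminished seventh (G–Bb–Db–F) is F; that is the bass in third inversion.

F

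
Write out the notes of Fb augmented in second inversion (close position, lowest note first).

C, Fb, Ab

Fb augmented is Fb–Ab–C. Second inversion puts the fifth (C) in the bass, with the remaining tones above: C, Fb, Ab.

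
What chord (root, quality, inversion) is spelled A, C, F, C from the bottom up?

F major, first inversion

The distinct note names are A, C, F. Stacked in thirds they read F–A–C, which is a major triad on F.
With the third (A) in the bass, the chord is in first inversion (figured bass 6).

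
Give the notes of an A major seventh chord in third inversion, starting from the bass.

The chord tones are A–C#–E–G#. With the seventh (G#) lowest for third inversion: G#, A, C#, E.

G#, A, C#, E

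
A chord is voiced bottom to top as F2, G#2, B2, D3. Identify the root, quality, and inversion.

Reducing to letter names: F, G#, B, D. These stack in thirds as G#–B–D–F — a G# diminished seventh chord.
With the seventh (F) in the bass, the chord is in third inversion (figured bass 4/2).

G# diminished seventh, third inversion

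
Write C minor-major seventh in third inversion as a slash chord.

Third inversion of C minor-major seventh has the seventh (B) in the bass. As a slash chord: Cm(maj7)/B.

Cm(maj7)/B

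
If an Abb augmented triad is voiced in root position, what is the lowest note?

Abb

The root of Abb augmented (Abb–Cb–Eb) is Abb; that is the bass in root position.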